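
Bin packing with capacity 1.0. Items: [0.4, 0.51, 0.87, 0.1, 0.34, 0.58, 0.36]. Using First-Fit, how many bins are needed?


Place items sequentially using First-Fit:
  Item 0.4 -> new Bin 1
  Item 0.51 -> Bin 1 (now 0.91)
  Item 0.87 -> new Bin 2
  Item 0.1 -> Bin 2 (now 0.97)
  Item 0.34 -> new Bin 3
  Item 0.58 -> Bin 3 (now 0.92)
  Item 0.36 -> new Bin 4
Total bins used = 4

4


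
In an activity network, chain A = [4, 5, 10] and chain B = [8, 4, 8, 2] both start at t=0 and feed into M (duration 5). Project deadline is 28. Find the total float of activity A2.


Forward pass: ES(A2) = sum of predecessors on chain A = 4
EF = ES + duration = 4 + 5 = 9
Backward pass: LF(M) = deadline = 28; LS(M) = 28 - 5 = 23
LF(A2) = LS(M) - sum(successors on chain A) = 23 - 10 = 13
LS = LF - duration = 13 - 5 = 8
Total float = LS - ES = 8 - 4 = 4

4


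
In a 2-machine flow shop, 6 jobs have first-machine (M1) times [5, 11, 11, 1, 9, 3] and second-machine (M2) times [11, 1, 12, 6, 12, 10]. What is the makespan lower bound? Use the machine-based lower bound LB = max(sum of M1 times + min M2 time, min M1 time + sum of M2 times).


LB1 = sum(M1 times) + min(M2 times) = 40 + 1 = 41
LB2 = min(M1 times) + sum(M2 times) = 1 + 52 = 53
Lower bound = max(LB1, LB2) = max(41, 53) = 53

53


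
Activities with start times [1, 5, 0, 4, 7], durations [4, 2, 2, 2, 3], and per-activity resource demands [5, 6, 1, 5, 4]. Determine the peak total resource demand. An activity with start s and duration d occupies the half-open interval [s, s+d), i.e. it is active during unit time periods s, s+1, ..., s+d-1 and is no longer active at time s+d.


Each activity i is active on [start_i, start_i + duration_i).
Compute total resource usage per time slot:
  t=0: active resources = [1], total = 1
  t=1: active resources = [5, 1], total = 6
  t=2: active resources = [5], total = 5
  t=3: active resources = [5], total = 5
  t=4: active resources = [5, 5], total = 10
  t=5: active resources = [6, 5], total = 11
  t=6: active resources = [6], total = 6
  t=7: active resources = [4], total = 4
  t=8: active resources = [4], total = 4
  t=9: active resources = [4], total = 4
Peak resource demand = 11

11


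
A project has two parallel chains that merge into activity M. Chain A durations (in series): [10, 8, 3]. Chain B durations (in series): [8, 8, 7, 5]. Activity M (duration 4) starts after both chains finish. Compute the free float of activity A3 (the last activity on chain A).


ES(A3) = sum of predecessors on chain A = 18
EF(A3) = ES + duration = 18 + 3 = 21
Successor of A3 is M. ES(M) = max(sum(A), sum(B)) = max(21, 28) = 28
Free float = ES(successor) - EF(current) = 28 - 21 = 7

7


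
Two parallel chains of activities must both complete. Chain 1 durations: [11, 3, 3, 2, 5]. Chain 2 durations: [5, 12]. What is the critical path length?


Path A total = 11 + 3 + 3 + 2 + 5 = 24
Path B total = 5 + 12 = 17
Critical path = longest path = max(24, 17) = 24

24


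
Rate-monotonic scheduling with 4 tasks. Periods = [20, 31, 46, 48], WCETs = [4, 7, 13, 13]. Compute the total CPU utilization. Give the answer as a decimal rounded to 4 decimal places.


Compute individual utilizations (exact fractions):
  Task 1: C/T = 4/20 = 1/5 (approx. 0.2)
  Task 2: C/T = 7/31 (approx. 0.2258)
  Task 3: C/T = 13/46 (approx. 0.2826)
  Task 4: C/T = 13/48 (approx. 0.2708)
Total utilization U = 1/5 + 7/31 + 13/46 + 13/48 = 167569/171120
Rounded to 4 decimal places: U = 0.9792
RM (Liu & Layland) bound for 4 tasks = 0.756828; compare with U = 167569/171120 (approx. 0.979248)
bound < U <= 1, so the RM sufficient condition is not met (inconclusive; an exact test such as response-time analysis is needed).

0.9792


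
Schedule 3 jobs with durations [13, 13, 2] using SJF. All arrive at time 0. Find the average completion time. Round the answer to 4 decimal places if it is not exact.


SJF order (ascending): [2, 13, 13]
Completion times:
  Job 1: burst=2, C=2
  Job 2: burst=13, C=15
  Job 3: burst=13, C=28
Average completion = 45/3 = 15.0

15.0


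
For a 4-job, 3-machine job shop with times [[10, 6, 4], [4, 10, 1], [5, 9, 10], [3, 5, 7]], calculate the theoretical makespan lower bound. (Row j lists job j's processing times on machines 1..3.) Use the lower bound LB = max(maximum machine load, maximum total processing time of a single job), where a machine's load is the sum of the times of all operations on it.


Machine loads:
  Machine 1: 10 + 4 + 5 + 3 = 22
  Machine 2: 6 + 10 + 9 + 5 = 30
  Machine 3: 4 + 1 + 10 + 7 = 22
Max machine load = 30
Job totals:
  Job 1: 20
  Job 2: 15
  Job 3: 24
  Job 4: 15
Max job total = 24
Lower bound = max(30, 24) = 30

30


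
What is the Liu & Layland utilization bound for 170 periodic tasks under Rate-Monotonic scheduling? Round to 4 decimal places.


Compute 2^(1/170) = 1.0040856600
Subtract 1: 1.0040856600 - 1 = 0.0040856600
Multiply by n: 170 * 0.0040856600 = 0.6945622000
Round to 4 dp: 0.6946

0.6946


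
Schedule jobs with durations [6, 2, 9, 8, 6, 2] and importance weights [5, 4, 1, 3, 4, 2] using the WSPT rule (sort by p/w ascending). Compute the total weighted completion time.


Compute p/w ratios and sort ascending (WSPT): [(2, 4), (2, 2), (6, 5), (6, 4), (8, 3), (9, 1)]
Compute weighted completion times:
  Job (p=2,w=4): C=2, w*C=4*2=8
  Job (p=2,w=2): C=4, w*C=2*4=8
  Job (p=6,w=5): C=10, w*C=5*10=50
  Job (p=6,w=4): C=16, w*C=4*16=64
  Job (p=8,w=3): C=24, w*C=3*24=72
  Job (p=9,w=1): C=33, w*C=1*33=33
Total weighted completion time = 235

235


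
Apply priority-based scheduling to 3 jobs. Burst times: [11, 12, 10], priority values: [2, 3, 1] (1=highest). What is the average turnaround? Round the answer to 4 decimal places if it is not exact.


Sort by priority (ascending = highest first):
Order: [(1, 10), (2, 11), (3, 12)]
Completion times:
  Priority 1, burst=10, C=10
  Priority 2, burst=11, C=21
  Priority 3, burst=12, C=33
Average turnaround = 64/3 = 21.3333

21.3333


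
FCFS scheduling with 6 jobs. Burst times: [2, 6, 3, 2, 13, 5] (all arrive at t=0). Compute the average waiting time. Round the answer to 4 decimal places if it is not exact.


FCFS order (as given): [2, 6, 3, 2, 13, 5]
Waiting times:
  Job 1: wait = 0
  Job 2: wait = 2
  Job 3: wait = 8
  Job 4: wait = 11
  Job 5: wait = 13
  Job 6: wait = 26
Sum of waiting times = 60
Average waiting time = 60/6 = 10.0

10.0


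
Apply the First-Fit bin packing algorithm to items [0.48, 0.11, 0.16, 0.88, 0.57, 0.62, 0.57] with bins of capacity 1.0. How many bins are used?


Place items sequentially using First-Fit:
  Item 0.48 -> new Bin 1
  Item 0.11 -> Bin 1 (now 0.59)
  Item 0.16 -> Bin 1 (now 0.75)
  Item 0.88 -> new Bin 2
  Item 0.57 -> new Bin 3
  Item 0.62 -> new Bin 4
  Item 0.57 -> new Bin 5
Total bins used = 5

5


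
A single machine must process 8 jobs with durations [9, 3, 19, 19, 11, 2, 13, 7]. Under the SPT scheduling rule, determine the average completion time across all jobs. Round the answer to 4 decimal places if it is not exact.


Sort jobs by processing time (SPT order): [2, 3, 7, 9, 11, 13, 19, 19]
Compute completion times sequentially:
  Job 1: processing = 2, completes at 2
  Job 2: processing = 3, completes at 5
  Job 3: processing = 7, completes at 12
  Job 4: processing = 9, completes at 21
  Job 5: processing = 11, completes at 32
  Job 6: processing = 13, completes at 45
  Job 7: processing = 19, completes at 64
  Job 8: processing = 19, completes at 83
Sum of completion times = 264
Average completion time = 264/8 = 33.0

33.0


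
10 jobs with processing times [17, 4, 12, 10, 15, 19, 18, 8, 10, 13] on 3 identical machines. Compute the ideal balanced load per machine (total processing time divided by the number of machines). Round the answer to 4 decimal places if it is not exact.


Total processing time = 17 + 4 + 12 + 10 + 15 + 19 + 18 + 8 + 10 + 13 = 126
Number of machines = 3
Ideal balanced load = 126 / 3 = 42.0

42.0


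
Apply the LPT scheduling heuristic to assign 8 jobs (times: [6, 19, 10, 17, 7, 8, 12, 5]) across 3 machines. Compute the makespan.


Sort jobs in decreasing order (LPT): [19, 17, 12, 10, 8, 7, 6, 5]
Assign each job to the least loaded machine:
  Machine 1: jobs [19, 7], load = 26
  Machine 2: jobs [17, 8, 5], load = 30
  Machine 3: jobs [12, 10, 6], load = 28
Makespan = max load = 30

30


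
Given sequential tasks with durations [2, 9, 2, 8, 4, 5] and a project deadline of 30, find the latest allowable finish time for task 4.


LF(activity 4) = deadline - sum of successor durations
Successors: activities 5 through 6 with durations [4, 5]
Sum of successor durations = 9
LF = 30 - 9 = 21

21


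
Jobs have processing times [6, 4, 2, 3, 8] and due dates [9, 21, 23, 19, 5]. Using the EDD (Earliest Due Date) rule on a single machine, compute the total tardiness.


Sort by due date (EDD order): [(8, 5), (6, 9), (3, 19), (4, 21), (2, 23)]
Compute completion times and tardiness:
  Job 1: p=8, d=5, C=8, tardiness=max(0,8-5)=3
  Job 2: p=6, d=9, C=14, tardiness=max(0,14-9)=5
  Job 3: p=3, d=19, C=17, tardiness=max(0,17-19)=0
  Job 4: p=4, d=21, C=21, tardiness=max(0,21-21)=0
  Job 5: p=2, d=23, C=23, tardiness=max(0,23-23)=0
Total tardiness = 8

8


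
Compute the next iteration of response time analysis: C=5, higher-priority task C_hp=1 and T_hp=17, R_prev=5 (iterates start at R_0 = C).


R_next = C + ceil(R_prev / T_hp) * C_hp
ceil(5 / 17) = ceil(0.2941) = 1
Interference = 1 * 1 = 1
R_next = 5 + 1 = 6

6


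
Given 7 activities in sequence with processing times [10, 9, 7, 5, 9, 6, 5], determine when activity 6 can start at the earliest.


Activity 6 starts after activities 1 through 5 complete.
Predecessor durations: [10, 9, 7, 5, 9]
ES = 10 + 9 + 7 + 5 + 9 = 40

40


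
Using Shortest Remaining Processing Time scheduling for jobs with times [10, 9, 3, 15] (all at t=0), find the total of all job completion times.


Since all jobs arrive at t=0, SRPT equals SPT ordering.
SPT order: [3, 9, 10, 15]
Completion times:
  Job 1: p=3, C=3
  Job 2: p=9, C=12
  Job 3: p=10, C=22
  Job 4: p=15, C=37
Total completion time = 3 + 12 + 22 + 37 = 74

74


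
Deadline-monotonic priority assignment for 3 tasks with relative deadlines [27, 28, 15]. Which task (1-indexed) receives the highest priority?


Sort tasks by relative deadline (ascending):
  Task 3: deadline = 15
  Task 1: deadline = 27
  Task 2: deadline = 28
Priority order (highest first): [3, 1, 2]
Highest priority task = 3

3


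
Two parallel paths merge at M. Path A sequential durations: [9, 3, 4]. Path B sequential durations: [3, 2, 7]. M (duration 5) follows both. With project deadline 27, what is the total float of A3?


Forward pass: ES(A3) = sum of predecessors on chain A = 12
EF = ES + duration = 12 + 4 = 16
Backward pass: LF(M) = deadline = 27; LS(M) = 27 - 5 = 22
LF(A3) = LS(M) - sum(successors on chain A) = 22 - 0 = 22
LS = LF - duration = 22 - 4 = 18
Total float = LS - ES = 18 - 12 = 6

6


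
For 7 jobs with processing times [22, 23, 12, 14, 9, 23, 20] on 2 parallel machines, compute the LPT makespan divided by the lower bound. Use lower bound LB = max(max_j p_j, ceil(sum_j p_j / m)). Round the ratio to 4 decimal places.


LPT order: [23, 23, 22, 20, 14, 12, 9]
Machine loads after assignment: [66, 57]
LPT makespan = 66
Lower bound = max(max_job, ceil(total/2)) = max(23, 62) = 62
Ratio = 66 / 62 = 1.0645

1.0645


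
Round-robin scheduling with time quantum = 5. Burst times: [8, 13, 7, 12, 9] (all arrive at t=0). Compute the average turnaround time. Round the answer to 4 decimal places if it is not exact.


Time quantum = 5
Execution trace:
  J1 runs 5 units, time = 5
  J2 runs 5 units, time = 10
  J3 runs 5 units, time = 15
  J4 runs 5 units, time = 20
  J5 runs 5 units, time = 25
  J1 runs 3 units, time = 28
  J2 runs 5 units, time = 33
  J3 runs 2 units, time = 35
  J4 runs 5 units, time = 40
  J5 runs 4 units, time = 44
  J2 runs 3 units, time = 47
  J4 runs 2 units, time = 49
Finish times: [28, 47, 35, 49, 44]
Average turnaround = 203/5 = 40.6

40.6


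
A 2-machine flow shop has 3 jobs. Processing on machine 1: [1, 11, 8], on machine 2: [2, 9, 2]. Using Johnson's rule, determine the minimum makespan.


Apply Johnson's rule:
  Group 1 (a <= b): [(1, 1, 2)]
  Group 2 (a > b): [(2, 11, 9), (3, 8, 2)]
Optimal job order: [1, 2, 3]
Schedule:
  Job 1: M1 done at 1, M2 done at 3
  Job 2: M1 done at 12, M2 done at 21
  Job 3: M1 done at 20, M2 done at 23
Makespan = 23

23


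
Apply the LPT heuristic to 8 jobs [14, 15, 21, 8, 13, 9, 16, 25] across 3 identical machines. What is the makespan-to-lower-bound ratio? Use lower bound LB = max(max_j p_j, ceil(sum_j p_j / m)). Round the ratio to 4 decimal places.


LPT order: [25, 21, 16, 15, 14, 13, 9, 8]
Machine loads after assignment: [38, 43, 40]
LPT makespan = 43
Lower bound = max(max_job, ceil(total/3)) = max(25, 41) = 41
Ratio = 43 / 41 = 1.0488

1.0488


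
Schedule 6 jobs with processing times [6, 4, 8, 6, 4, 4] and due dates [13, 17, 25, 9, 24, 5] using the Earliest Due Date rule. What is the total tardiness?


Sort by due date (EDD order): [(4, 5), (6, 9), (6, 13), (4, 17), (4, 24), (8, 25)]
Compute completion times and tardiness:
  Job 1: p=4, d=5, C=4, tardiness=max(0,4-5)=0
  Job 2: p=6, d=9, C=10, tardiness=max(0,10-9)=1
  Job 3: p=6, d=13, C=16, tardiness=max(0,16-13)=3
  Job 4: p=4, d=17, C=20, tardiness=max(0,20-17)=3
  Job 5: p=4, d=24, C=24, tardiness=max(0,24-24)=0
  Job 6: p=8, d=25, C=32, tardiness=max(0,32-25)=7
Total tardiness = 14

14


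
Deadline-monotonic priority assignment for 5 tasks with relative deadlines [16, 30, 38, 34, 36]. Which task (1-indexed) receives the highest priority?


Sort tasks by relative deadline (ascending):
  Task 1: deadline = 16
  Task 2: deadline = 30
  Task 4: deadline = 34
  Task 5: deadline = 36
  Task 3: deadline = 38
Priority order (highest first): [1, 2, 4, 5, 3]
Highest priority task = 1

1


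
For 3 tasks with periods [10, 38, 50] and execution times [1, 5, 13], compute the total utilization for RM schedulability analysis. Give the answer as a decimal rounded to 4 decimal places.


Compute individual utilizations (exact fractions):
  Task 1: C/T = 1/10 (approx. 0.1)
  Task 2: C/T = 5/38 (approx. 0.1316)
  Task 3: C/T = 13/50 (approx. 0.26)
Total utilization U = 1/10 + 5/38 + 13/50 = 467/950
Rounded to 4 decimal places: U = 0.4916
RM (Liu & Layland) bound for 3 tasks = 0.779763; compare with U = 467/950 (approx. 0.491579)
U <= bound, so schedulable by RM sufficient condition.

0.4916


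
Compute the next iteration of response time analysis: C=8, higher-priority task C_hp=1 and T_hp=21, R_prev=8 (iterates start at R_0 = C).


R_next = C + ceil(R_prev / T_hp) * C_hp
ceil(8 / 21) = ceil(0.381) = 1
Interference = 1 * 1 = 1
R_next = 8 + 1 = 9

9


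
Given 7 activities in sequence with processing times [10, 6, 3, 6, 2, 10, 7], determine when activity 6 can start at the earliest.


Activity 6 starts after activities 1 through 5 complete.
Predecessor durations: [10, 6, 3, 6, 2]
ES = 10 + 6 + 3 + 6 + 2 = 27

27


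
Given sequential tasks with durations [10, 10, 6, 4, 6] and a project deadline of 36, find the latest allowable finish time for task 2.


LF(activity 2) = deadline - sum of successor durations
Successors: activities 3 through 5 with durations [6, 4, 6]
Sum of successor durations = 16
LF = 36 - 16 = 20

20


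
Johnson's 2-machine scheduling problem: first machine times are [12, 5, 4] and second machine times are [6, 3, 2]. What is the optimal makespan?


Apply Johnson's rule:
  Group 1 (a <= b): []
  Group 2 (a > b): [(1, 12, 6), (2, 5, 3), (3, 4, 2)]
Optimal job order: [1, 2, 3]
Schedule:
  Job 1: M1 done at 12, M2 done at 18
  Job 2: M1 done at 17, M2 done at 21
  Job 3: M1 done at 21, M2 done at 23
Makespan = 23

23


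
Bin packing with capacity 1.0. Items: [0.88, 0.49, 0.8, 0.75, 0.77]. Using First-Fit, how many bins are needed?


Place items sequentially using First-Fit:
  Item 0.88 -> new Bin 1
  Item 0.49 -> new Bin 2
  Item 0.8 -> new Bin 3
  Item 0.75 -> new Bin 4
  Item 0.77 -> new Bin 5
Total bins used = 5

5


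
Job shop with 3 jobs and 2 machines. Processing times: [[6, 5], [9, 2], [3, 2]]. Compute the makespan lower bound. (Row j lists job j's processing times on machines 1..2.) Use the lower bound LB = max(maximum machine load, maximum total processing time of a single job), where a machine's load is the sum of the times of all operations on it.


Machine loads:
  Machine 1: 6 + 9 + 3 = 18
  Machine 2: 5 + 2 + 2 = 9
Max machine load = 18
Job totals:
  Job 1: 11
  Job 2: 11
  Job 3: 5
Max job total = 11
Lower bound = max(18, 11) = 18

18


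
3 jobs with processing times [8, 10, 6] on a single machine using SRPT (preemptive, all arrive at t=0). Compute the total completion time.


Since all jobs arrive at t=0, SRPT equals SPT ordering.
SPT order: [6, 8, 10]
Completion times:
  Job 1: p=6, C=6
  Job 2: p=8, C=14
  Job 3: p=10, C=24
Total completion time = 6 + 14 + 24 = 44

44


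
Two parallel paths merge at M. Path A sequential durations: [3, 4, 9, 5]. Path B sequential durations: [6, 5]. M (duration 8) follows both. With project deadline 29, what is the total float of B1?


Forward pass: ES(B1) = sum of predecessors on chain B = 0
EF = ES + duration = 0 + 6 = 6
Backward pass: LF(M) = deadline = 29; LS(M) = 29 - 8 = 21
LF(B1) = LS(M) - sum(successors on chain B) = 21 - 5 = 16
LS = LF - duration = 16 - 6 = 10
Total float = LS - ES = 10 - 0 = 10

10


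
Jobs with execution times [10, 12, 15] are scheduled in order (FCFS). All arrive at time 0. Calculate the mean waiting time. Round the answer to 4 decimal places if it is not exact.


FCFS order (as given): [10, 12, 15]
Waiting times:
  Job 1: wait = 0
  Job 2: wait = 10
  Job 3: wait = 22
Sum of waiting times = 32
Average waiting time = 32/3 = 10.6667

10.6667


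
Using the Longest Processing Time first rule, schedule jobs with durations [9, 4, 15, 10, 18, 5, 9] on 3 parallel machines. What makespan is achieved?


Sort jobs in decreasing order (LPT): [18, 15, 10, 9, 9, 5, 4]
Assign each job to the least loaded machine:
  Machine 1: jobs [18, 5], load = 23
  Machine 2: jobs [15, 9], load = 24
  Machine 3: jobs [10, 9, 4], load = 23
Makespan = max load = 24

24


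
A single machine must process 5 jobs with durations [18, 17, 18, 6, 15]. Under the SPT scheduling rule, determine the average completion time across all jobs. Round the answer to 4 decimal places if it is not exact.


Sort jobs by processing time (SPT order): [6, 15, 17, 18, 18]
Compute completion times sequentially:
  Job 1: processing = 6, completes at 6
  Job 2: processing = 15, completes at 21
  Job 3: processing = 17, completes at 38
  Job 4: processing = 18, completes at 56
  Job 5: processing = 18, completes at 74
Sum of completion times = 195
Average completion time = 195/5 = 39.0

39.0


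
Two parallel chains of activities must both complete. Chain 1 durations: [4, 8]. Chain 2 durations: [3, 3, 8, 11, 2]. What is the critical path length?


Path A total = 4 + 8 = 12
Path B total = 3 + 3 + 8 + 11 + 2 = 27
Critical path = longest path = max(12, 27) = 27

27


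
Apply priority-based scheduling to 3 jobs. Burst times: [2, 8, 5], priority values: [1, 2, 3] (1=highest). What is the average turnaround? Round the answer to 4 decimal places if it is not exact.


Sort by priority (ascending = highest first):
Order: [(1, 2), (2, 8), (3, 5)]
Completion times:
  Priority 1, burst=2, C=2
  Priority 2, burst=8, C=10
  Priority 3, burst=5, C=15
Average turnaround = 27/3 = 9.0

9.0


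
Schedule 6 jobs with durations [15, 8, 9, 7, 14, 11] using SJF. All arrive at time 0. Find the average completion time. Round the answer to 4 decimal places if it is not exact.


SJF order (ascending): [7, 8, 9, 11, 14, 15]
Completion times:
  Job 1: burst=7, C=7
  Job 2: burst=8, C=15
  Job 3: burst=9, C=24
  Job 4: burst=11, C=35
  Job 5: burst=14, C=49
  Job 6: burst=15, C=64
Average completion = 194/6 = 32.3333

32.3333


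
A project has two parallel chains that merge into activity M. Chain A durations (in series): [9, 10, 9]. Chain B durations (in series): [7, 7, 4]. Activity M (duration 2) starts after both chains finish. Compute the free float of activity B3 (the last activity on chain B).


ES(B3) = sum of predecessors on chain B = 14
EF(B3) = ES + duration = 14 + 4 = 18
Successor of B3 is M. ES(M) = max(sum(A), sum(B)) = max(28, 18) = 28
Free float = ES(successor) - EF(current) = 28 - 18 = 10

10


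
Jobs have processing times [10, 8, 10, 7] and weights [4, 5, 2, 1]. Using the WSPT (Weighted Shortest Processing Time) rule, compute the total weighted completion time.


Compute p/w ratios and sort ascending (WSPT): [(8, 5), (10, 4), (10, 2), (7, 1)]
Compute weighted completion times:
  Job (p=8,w=5): C=8, w*C=5*8=40
  Job (p=10,w=4): C=18, w*C=4*18=72
  Job (p=10,w=2): C=28, w*C=2*28=56
  Job (p=7,w=1): C=35, w*C=1*35=35
Total weighted completion time = 203

203


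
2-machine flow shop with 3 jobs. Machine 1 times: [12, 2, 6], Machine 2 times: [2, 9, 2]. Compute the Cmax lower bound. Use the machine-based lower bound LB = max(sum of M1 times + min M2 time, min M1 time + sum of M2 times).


LB1 = sum(M1 times) + min(M2 times) = 20 + 2 = 22
LB2 = min(M1 times) + sum(M2 times) = 2 + 13 = 15
Lower bound = max(LB1, LB2) = max(22, 15) = 22

22


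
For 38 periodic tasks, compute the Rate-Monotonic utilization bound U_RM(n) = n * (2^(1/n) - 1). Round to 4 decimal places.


Compute 2^(1/38) = 1.0184080933
Subtract 1: 1.0184080933 - 1 = 0.0184080933
Multiply by n: 38 * 0.0184080933 = 0.6995075454
Round to 4 dp: 0.6995

0.6995


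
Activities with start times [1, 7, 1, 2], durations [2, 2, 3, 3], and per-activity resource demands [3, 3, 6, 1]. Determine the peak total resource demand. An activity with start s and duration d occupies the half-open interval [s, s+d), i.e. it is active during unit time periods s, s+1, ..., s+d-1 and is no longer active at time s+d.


Each activity i is active on [start_i, start_i + duration_i).
Compute total resource usage per time slot:
  t=0: active resources = [], total = 0
  t=1: active resources = [3, 6], total = 9
  t=2: active resources = [3, 6, 1], total = 10
  t=3: active resources = [6, 1], total = 7
  t=4: active resources = [1], total = 1
  t=5: active resources = [], total = 0
  t=6: active resources = [], total = 0
  t=7: active resources = [3], total = 3
  t=8: active resources = [3], total = 3
Peak resource demand = 10

10


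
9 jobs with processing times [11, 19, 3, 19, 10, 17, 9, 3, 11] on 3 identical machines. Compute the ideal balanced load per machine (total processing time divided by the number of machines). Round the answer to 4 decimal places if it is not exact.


Total processing time = 11 + 19 + 3 + 19 + 10 + 17 + 9 + 3 + 11 = 102
Number of machines = 3
Ideal balanced load = 102 / 3 = 34.0

34.0


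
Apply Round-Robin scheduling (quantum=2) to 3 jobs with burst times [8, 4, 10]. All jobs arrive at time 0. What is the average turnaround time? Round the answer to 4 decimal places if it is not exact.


Time quantum = 2
Execution trace:
  J1 runs 2 units, time = 2
  J2 runs 2 units, time = 4
  J3 runs 2 units, time = 6
  J1 runs 2 units, time = 8
  J2 runs 2 units, time = 10
  J3 runs 2 units, time = 12
  J1 runs 2 units, time = 14
  J3 runs 2 units, time = 16
  J1 runs 2 units, time = 18
  J3 runs 2 units, time = 20
  J3 runs 2 units, time = 22
Finish times: [18, 10, 22]
Average turnaround = 50/3 = 16.6667

16.6667


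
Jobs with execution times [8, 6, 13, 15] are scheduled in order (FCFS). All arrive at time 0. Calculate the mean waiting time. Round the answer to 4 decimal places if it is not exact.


FCFS order (as given): [8, 6, 13, 15]
Waiting times:
  Job 1: wait = 0
  Job 2: wait = 8
  Job 3: wait = 14
  Job 4: wait = 27
Sum of waiting times = 49
Average waiting time = 49/4 = 12.25

12.25


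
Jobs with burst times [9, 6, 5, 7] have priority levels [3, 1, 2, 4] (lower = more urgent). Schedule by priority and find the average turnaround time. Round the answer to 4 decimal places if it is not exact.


Sort by priority (ascending = highest first):
Order: [(1, 6), (2, 5), (3, 9), (4, 7)]
Completion times:
  Priority 1, burst=6, C=6
  Priority 2, burst=5, C=11
  Priority 3, burst=9, C=20
  Priority 4, burst=7, C=27
Average turnaround = 64/4 = 16.0

16.0


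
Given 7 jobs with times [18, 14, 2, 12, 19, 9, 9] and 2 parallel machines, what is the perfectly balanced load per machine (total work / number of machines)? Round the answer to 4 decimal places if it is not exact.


Total processing time = 18 + 14 + 2 + 12 + 19 + 9 + 9 = 83
Number of machines = 2
Ideal balanced load = 83 / 2 = 41.5

41.5


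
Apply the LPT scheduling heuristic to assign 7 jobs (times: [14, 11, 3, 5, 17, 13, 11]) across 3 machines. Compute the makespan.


Sort jobs in decreasing order (LPT): [17, 14, 13, 11, 11, 5, 3]
Assign each job to the least loaded machine:
  Machine 1: jobs [17, 5, 3], load = 25
  Machine 2: jobs [14, 11], load = 25
  Machine 3: jobs [13, 11], load = 24
Makespan = max load = 25

25


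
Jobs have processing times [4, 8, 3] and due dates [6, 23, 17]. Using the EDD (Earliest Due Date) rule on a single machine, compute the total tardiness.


Sort by due date (EDD order): [(4, 6), (3, 17), (8, 23)]
Compute completion times and tardiness:
  Job 1: p=4, d=6, C=4, tardiness=max(0,4-6)=0
  Job 2: p=3, d=17, C=7, tardiness=max(0,7-17)=0
  Job 3: p=8, d=23, C=15, tardiness=max(0,15-23)=0
Total tardiness = 0

0


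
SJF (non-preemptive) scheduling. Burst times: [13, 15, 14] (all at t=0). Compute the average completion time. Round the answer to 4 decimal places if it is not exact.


SJF order (ascending): [13, 14, 15]
Completion times:
  Job 1: burst=13, C=13
  Job 2: burst=14, C=27
  Job 3: burst=15, C=42
Average completion = 82/3 = 27.3333

27.3333


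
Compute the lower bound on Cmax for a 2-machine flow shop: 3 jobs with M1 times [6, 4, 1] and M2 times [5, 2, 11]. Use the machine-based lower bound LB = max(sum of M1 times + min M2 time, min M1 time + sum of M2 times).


LB1 = sum(M1 times) + min(M2 times) = 11 + 2 = 13
LB2 = min(M1 times) + sum(M2 times) = 1 + 18 = 19
Lower bound = max(LB1, LB2) = max(13, 19) = 19

19


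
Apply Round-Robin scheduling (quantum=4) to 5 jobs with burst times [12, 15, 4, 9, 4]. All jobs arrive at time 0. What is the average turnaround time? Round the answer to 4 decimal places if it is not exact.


Time quantum = 4
Execution trace:
  J1 runs 4 units, time = 4
  J2 runs 4 units, time = 8
  J3 runs 4 units, time = 12
  J4 runs 4 units, time = 16
  J5 runs 4 units, time = 20
  J1 runs 4 units, time = 24
  J2 runs 4 units, time = 28
  J4 runs 4 units, time = 32
  J1 runs 4 units, time = 36
  J2 runs 4 units, time = 40
  J4 runs 1 units, time = 41
  J2 runs 3 units, time = 44
Finish times: [36, 44, 12, 41, 20]
Average turnaround = 153/5 = 30.6

30.6


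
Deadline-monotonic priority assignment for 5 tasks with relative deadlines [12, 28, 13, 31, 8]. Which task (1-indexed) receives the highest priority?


Sort tasks by relative deadline (ascending):
  Task 5: deadline = 8
  Task 1: deadline = 12
  Task 3: deadline = 13
  Task 2: deadline = 28
  Task 4: deadline = 31
Priority order (highest first): [5, 1, 3, 2, 4]
Highest priority task = 5

5


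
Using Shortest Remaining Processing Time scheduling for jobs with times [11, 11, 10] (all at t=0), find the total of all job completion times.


Since all jobs arrive at t=0, SRPT equals SPT ordering.
SPT order: [10, 11, 11]
Completion times:
  Job 1: p=10, C=10
  Job 2: p=11, C=21
  Job 3: p=11, C=32
Total completion time = 10 + 21 + 32 = 63

63


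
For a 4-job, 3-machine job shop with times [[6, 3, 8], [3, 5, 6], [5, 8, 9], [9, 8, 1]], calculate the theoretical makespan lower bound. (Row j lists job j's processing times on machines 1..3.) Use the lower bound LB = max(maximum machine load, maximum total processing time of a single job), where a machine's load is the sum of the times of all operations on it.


Machine loads:
  Machine 1: 6 + 3 + 5 + 9 = 23
  Machine 2: 3 + 5 + 8 + 8 = 24
  Machine 3: 8 + 6 + 9 + 1 = 24
Max machine load = 24
Job totals:
  Job 1: 17
  Job 2: 14
  Job 3: 22
  Job 4: 18
Max job total = 22
Lower bound = max(24, 22) = 24

24


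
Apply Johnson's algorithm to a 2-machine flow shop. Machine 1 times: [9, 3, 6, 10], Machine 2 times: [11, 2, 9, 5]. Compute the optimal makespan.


Apply Johnson's rule:
  Group 1 (a <= b): [(3, 6, 9), (1, 9, 11)]
  Group 2 (a > b): [(4, 10, 5), (2, 3, 2)]
Optimal job order: [3, 1, 4, 2]
Schedule:
  Job 3: M1 done at 6, M2 done at 15
  Job 1: M1 done at 15, M2 done at 26
  Job 4: M1 done at 25, M2 done at 31
  Job 2: M1 done at 28, M2 done at 33
Makespan = 33

33


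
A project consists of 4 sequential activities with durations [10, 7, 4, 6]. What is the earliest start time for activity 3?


Activity 3 starts after activities 1 through 2 complete.
Predecessor durations: [10, 7]
ES = 10 + 7 = 17

17


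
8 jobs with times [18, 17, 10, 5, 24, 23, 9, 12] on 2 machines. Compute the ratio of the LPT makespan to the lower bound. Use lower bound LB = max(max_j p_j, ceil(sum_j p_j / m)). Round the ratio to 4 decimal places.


LPT order: [24, 23, 18, 17, 12, 10, 9, 5]
Machine loads after assignment: [58, 60]
LPT makespan = 60
Lower bound = max(max_job, ceil(total/2)) = max(24, 59) = 59
Ratio = 60 / 59 = 1.0169

1.0169


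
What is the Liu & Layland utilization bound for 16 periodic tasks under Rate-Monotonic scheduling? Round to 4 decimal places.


Compute 2^(1/16) = 1.0442737824
Subtract 1: 1.0442737824 - 1 = 0.0442737824
Multiply by n: 16 * 0.0442737824 = 0.7083805184
Round to 4 dp: 0.7084

0.7084


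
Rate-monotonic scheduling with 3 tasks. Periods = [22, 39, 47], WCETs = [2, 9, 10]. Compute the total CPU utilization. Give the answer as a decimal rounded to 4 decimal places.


Compute individual utilizations (exact fractions):
  Task 1: C/T = 2/22 = 1/11 (approx. 0.0909)
  Task 2: C/T = 9/39 = 3/13 (approx. 0.2308)
  Task 3: C/T = 10/47 (approx. 0.2128)
Total utilization U = 1/11 + 3/13 + 10/47 = 3592/6721
Rounded to 4 decimal places: U = 0.5344
RM (Liu & Layland) bound for 3 tasks = 0.779763; compare with U = 3592/6721 (approx. 0.534444)
U <= bound, so schedulable by RM sufficient condition.

0.5344


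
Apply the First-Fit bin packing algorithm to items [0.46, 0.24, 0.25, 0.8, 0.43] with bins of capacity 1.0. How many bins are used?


Place items sequentially using First-Fit:
  Item 0.46 -> new Bin 1
  Item 0.24 -> Bin 1 (now 0.7)
  Item 0.25 -> Bin 1 (now 0.95)
  Item 0.8 -> new Bin 2
  Item 0.43 -> new Bin 3
Total bins used = 3

3


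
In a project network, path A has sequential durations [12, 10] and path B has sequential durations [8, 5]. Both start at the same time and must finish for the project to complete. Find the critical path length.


Path A total = 12 + 10 = 22
Path B total = 8 + 5 = 13
Critical path = longest path = max(22, 13) = 22

22


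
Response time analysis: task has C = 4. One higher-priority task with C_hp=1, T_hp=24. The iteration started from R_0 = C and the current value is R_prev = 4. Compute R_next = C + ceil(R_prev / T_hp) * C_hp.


R_next = C + ceil(R_prev / T_hp) * C_hp
ceil(4 / 24) = ceil(0.1667) = 1
Interference = 1 * 1 = 1
R_next = 4 + 1 = 5

5


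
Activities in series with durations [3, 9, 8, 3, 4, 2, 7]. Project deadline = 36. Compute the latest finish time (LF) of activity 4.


LF(activity 4) = deadline - sum of successor durations
Successors: activities 5 through 7 with durations [4, 2, 7]
Sum of successor durations = 13
LF = 36 - 13 = 23

23


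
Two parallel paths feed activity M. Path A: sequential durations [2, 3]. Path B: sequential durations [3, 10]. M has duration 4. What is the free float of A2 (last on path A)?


ES(A2) = sum of predecessors on chain A = 2
EF(A2) = ES + duration = 2 + 3 = 5
Successor of A2 is M. ES(M) = max(sum(A), sum(B)) = max(5, 13) = 13
Free float = ES(successor) - EF(current) = 13 - 5 = 8

8


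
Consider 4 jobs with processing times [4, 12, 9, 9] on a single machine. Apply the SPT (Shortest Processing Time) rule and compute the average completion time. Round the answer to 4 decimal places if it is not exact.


Sort jobs by processing time (SPT order): [4, 9, 9, 12]
Compute completion times sequentially:
  Job 1: processing = 4, completes at 4
  Job 2: processing = 9, completes at 13
  Job 3: processing = 9, completes at 22
  Job 4: processing = 12, completes at 34
Sum of completion times = 73
Average completion time = 73/4 = 18.25

18.25


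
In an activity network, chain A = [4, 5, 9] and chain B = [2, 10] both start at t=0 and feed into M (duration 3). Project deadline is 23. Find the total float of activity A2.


Forward pass: ES(A2) = sum of predecessors on chain A = 4
EF = ES + duration = 4 + 5 = 9
Backward pass: LF(M) = deadline = 23; LS(M) = 23 - 3 = 20
LF(A2) = LS(M) - sum(successors on chain A) = 20 - 9 = 11
LS = LF - duration = 11 - 5 = 6
Total float = LS - ES = 6 - 4 = 2

2


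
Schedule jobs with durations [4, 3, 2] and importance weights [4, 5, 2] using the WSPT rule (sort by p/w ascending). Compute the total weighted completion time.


Compute p/w ratios and sort ascending (WSPT): [(3, 5), (4, 4), (2, 2)]
Compute weighted completion times:
  Job (p=3,w=5): C=3, w*C=5*3=15
  Job (p=4,w=4): C=7, w*C=4*7=28
  Job (p=2,w=2): C=9, w*C=2*9=18
Total weighted completion time = 61

61


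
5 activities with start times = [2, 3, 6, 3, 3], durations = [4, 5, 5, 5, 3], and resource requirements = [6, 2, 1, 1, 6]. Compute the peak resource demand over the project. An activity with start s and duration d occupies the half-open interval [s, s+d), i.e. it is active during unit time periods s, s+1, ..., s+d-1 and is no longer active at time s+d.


Each activity i is active on [start_i, start_i + duration_i).
Compute total resource usage per time slot:
  t=0: active resources = [], total = 0
  t=1: active resources = [], total = 0
  t=2: active resources = [6], total = 6
  t=3: active resources = [6, 2, 1, 6], total = 15
  t=4: active resources = [6, 2, 1, 6], total = 15
  t=5: active resources = [6, 2, 1, 6], total = 15
  t=6: active resources = [2, 1, 1], total = 4
  t=7: active resources = [2, 1, 1], total = 4
  t=8: active resources = [1], total = 1
  t=9: active resources = [1], total = 1
  t=10: active resources = [1], total = 1
Peak resource demand = 15

15


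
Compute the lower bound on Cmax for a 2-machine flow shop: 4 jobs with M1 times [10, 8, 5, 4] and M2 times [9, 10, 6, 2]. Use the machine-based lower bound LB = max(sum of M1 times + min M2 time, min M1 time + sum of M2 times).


LB1 = sum(M1 times) + min(M2 times) = 27 + 2 = 29
LB2 = min(M1 times) + sum(M2 times) = 4 + 27 = 31
Lower bound = max(LB1, LB2) = max(29, 31) = 31

31


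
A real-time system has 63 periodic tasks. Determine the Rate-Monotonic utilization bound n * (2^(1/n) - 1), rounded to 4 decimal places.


Compute 2^(1/63) = 1.0110630845
Subtract 1: 1.0110630845 - 1 = 0.0110630845
Multiply by n: 63 * 0.0110630845 = 0.6969743235
Round to 4 dp: 0.6970

0.6970


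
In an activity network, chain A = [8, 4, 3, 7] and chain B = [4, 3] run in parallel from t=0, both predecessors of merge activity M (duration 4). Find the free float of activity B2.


ES(B2) = sum of predecessors on chain B = 4
EF(B2) = ES + duration = 4 + 3 = 7
Successor of B2 is M. ES(M) = max(sum(A), sum(B)) = max(22, 7) = 22
Free float = ES(successor) - EF(current) = 22 - 7 = 15

15


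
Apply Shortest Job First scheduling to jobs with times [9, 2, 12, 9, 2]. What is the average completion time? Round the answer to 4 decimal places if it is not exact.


SJF order (ascending): [2, 2, 9, 9, 12]
Completion times:
  Job 1: burst=2, C=2
  Job 2: burst=2, C=4
  Job 3: burst=9, C=13
  Job 4: burst=9, C=22
  Job 5: burst=12, C=34
Average completion = 75/5 = 15.0

15.0


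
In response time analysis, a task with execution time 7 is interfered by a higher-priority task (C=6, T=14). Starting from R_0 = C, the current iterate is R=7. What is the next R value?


R_next = C + ceil(R_prev / T_hp) * C_hp
ceil(7 / 14) = ceil(0.5) = 1
Interference = 1 * 6 = 6
R_next = 7 + 6 = 13

13


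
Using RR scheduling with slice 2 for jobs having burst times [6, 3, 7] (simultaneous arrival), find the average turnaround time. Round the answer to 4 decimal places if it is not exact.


Time quantum = 2
Execution trace:
  J1 runs 2 units, time = 2
  J2 runs 2 units, time = 4
  J3 runs 2 units, time = 6
  J1 runs 2 units, time = 8
  J2 runs 1 units, time = 9
  J3 runs 2 units, time = 11
  J1 runs 2 units, time = 13
  J3 runs 2 units, time = 15
  J3 runs 1 units, time = 16
Finish times: [13, 9, 16]
Average turnaround = 38/3 = 12.6667

12.6667


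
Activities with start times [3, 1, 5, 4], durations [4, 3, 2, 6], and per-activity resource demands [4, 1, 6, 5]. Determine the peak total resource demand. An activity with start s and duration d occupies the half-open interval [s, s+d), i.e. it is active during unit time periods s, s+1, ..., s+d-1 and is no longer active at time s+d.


Each activity i is active on [start_i, start_i + duration_i).
Compute total resource usage per time slot:
  t=0: active resources = [], total = 0
  t=1: active resources = [1], total = 1
  t=2: active resources = [1], total = 1
  t=3: active resources = [4, 1], total = 5
  t=4: active resources = [4, 5], total = 9
  t=5: active resources = [4, 6, 5], total = 15
  t=6: active resources = [4, 6, 5], total = 15
  t=7: active resources = [5], total = 5
  t=8: active resources = [5], total = 5
  t=9: active resources = [5], total = 5
Peak resource demand = 15

15


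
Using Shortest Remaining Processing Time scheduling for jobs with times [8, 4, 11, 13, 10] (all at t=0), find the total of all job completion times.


Since all jobs arrive at t=0, SRPT equals SPT ordering.
SPT order: [4, 8, 10, 11, 13]
Completion times:
  Job 1: p=4, C=4
  Job 2: p=8, C=12
  Job 3: p=10, C=22
  Job 4: p=11, C=33
  Job 5: p=13, C=46
Total completion time = 4 + 12 + 22 + 33 + 46 = 117

117


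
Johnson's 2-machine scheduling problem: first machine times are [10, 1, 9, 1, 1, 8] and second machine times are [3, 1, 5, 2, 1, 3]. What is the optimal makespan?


Apply Johnson's rule:
  Group 1 (a <= b): [(2, 1, 1), (4, 1, 2), (5, 1, 1)]
  Group 2 (a > b): [(3, 9, 5), (1, 10, 3), (6, 8, 3)]
Optimal job order: [2, 4, 5, 3, 1, 6]
Schedule:
  Job 2: M1 done at 1, M2 done at 2
  Job 4: M1 done at 2, M2 done at 4
  Job 5: M1 done at 3, M2 done at 5
  Job 3: M1 done at 12, M2 done at 17
  Job 1: M1 done at 22, M2 done at 25
  Job 6: M1 done at 30, M2 done at 33
Makespan = 33

33


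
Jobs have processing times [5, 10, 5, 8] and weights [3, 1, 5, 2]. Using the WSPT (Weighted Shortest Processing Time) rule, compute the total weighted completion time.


Compute p/w ratios and sort ascending (WSPT): [(5, 5), (5, 3), (8, 2), (10, 1)]
Compute weighted completion times:
  Job (p=5,w=5): C=5, w*C=5*5=25
  Job (p=5,w=3): C=10, w*C=3*10=30
  Job (p=8,w=2): C=18, w*C=2*18=36
  Job (p=10,w=1): C=28, w*C=1*28=28
Total weighted completion time = 119

119


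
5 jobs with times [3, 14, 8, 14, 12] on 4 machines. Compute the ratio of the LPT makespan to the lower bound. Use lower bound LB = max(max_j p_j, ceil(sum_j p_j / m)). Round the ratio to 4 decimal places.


LPT order: [14, 14, 12, 8, 3]
Machine loads after assignment: [14, 14, 12, 11]
LPT makespan = 14
Lower bound = max(max_job, ceil(total/4)) = max(14, 13) = 14
Ratio = 14 / 14 = 1.0

1.0


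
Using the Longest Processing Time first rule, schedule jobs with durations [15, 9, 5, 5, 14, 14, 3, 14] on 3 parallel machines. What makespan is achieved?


Sort jobs in decreasing order (LPT): [15, 14, 14, 14, 9, 5, 5, 3]
Assign each job to the least loaded machine:
  Machine 1: jobs [15, 5, 5], load = 25
  Machine 2: jobs [14, 14], load = 28
  Machine 3: jobs [14, 9, 3], load = 26
Makespan = max load = 28

28
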